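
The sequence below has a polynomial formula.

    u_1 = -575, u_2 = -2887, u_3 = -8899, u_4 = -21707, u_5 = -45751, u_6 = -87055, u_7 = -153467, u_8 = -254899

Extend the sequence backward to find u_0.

First differences: -2312, -6012, -12808, -24044, -41304, -66412, -101432
Second differences: -3700, -6796, -11236, -17260, -25108, -35020
Third differences: -3096, -4440, -6024, -7848, -9912
Fourth differences: -1344, -1584, -1824, -2064
Fifth differences: -240, -240, -240
The fifth differences are constant at -240.
Work back: -1344 + 240 = -1104;  -3096 + 1104 = -1992;  -3700 + 1992 = -1708;  -2312 + 1708 = -604;  -575 + 604 = 29

29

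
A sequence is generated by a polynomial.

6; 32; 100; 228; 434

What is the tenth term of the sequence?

First differences: 26 , 68 , 128 , 206
Second differences: 42 , 60 , 78
Third differences: 18 , 18
The third differences are constant (18).
78 + 18 = 96;  206 + 96 = 302;  434 + 302 = 736
96 + 18 = 114;  302 + 114 = 416;  736 + 416 = 1152
114 + 18 = 132;  416 + 132 = 548;  1152 + 548 = 1700
132 + 18 = 150;  548 + 150 = 698;  1700 + 698 = 2398
150 + 18 = 168;  698 + 168 = 866;  2398 + 866 = 3264

3264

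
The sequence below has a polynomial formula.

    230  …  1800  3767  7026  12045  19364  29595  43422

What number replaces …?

Using the last 7 terms:
D1: 1967, 3259, 5019, 7319, 10231, 13827
D2: 1292, 1760, 2300, 2912, 3596
D3: 468, 540, 612, 684
D4: 72, 72, 72
Constant fourth difference = 72.
Extend backward: 468 − 72 = 396;  1292 − 396 = 896;  1967 − 896 = 1071;  1800 − 1071 = 729

729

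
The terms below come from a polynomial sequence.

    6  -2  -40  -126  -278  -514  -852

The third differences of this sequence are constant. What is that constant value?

First differences: -8, -38, -86, -152, -236, -338
Second differences: -30, -48, -66, -84, -102
Third differences: -18, -18, -18, -18

-18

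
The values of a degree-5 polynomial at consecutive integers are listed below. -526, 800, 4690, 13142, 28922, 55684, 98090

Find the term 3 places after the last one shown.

383432

1326, 3890, 8452, 15780, 26762, 42406
2564, 4562, 7328, 10982, 15644
1998, 2766, 3654, 4662
768, 888, 1008
120, 120
The fifth differences are constant (120).
1008 + 120 = 1128;  4662 + 1128 = 5790;  15644 + 5790 = 21434;  42406 + 21434 = 63840;  98090 + 63840 = 161930
1128 + 120 = 1248;  5790 + 1248 = 7038;  21434 + 7038 = 28472;  63840 + 28472 = 92312;  161930 + 92312 = 254242
1248 + 120 = 1368;  7038 + 1368 = 8406;  28472 + 8406 = 36878;  92312 + 36878 = 129190;  254242 + 129190 = 383432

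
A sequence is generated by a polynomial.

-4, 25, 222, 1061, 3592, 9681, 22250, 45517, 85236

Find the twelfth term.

388725

D1: 29, 197, 839, 2531, 6089, 12569, 23267, 39719
D2: 168, 642, 1692, 3558, 6480, 10698, 16452
D3: 474, 1050, 1866, 2922, 4218, 5754
D4: 576, 816, 1056, 1296, 1536
D5: 240, 240, 240, 240
Constant fifth difference = 240, so extend:
1536 + 240 = 1776;  5754 + 1776 = 7530;  16452 + 7530 = 23982;  39719 + 23982 = 63701;  85236 + 63701 = 148937
1776 + 240 = 2016;  7530 + 2016 = 9546;  23982 + 9546 = 33528;  63701 + 33528 = 97229;  148937 + 97229 = 246166
2016 + 240 = 2256;  9546 + 2256 = 11802;  33528 + 11802 = 45330;  97229 + 45330 = 142559;  246166 + 142559 = 388725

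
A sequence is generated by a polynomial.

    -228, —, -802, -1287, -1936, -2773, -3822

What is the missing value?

Using the last 5 terms:
Δ: -485, -649, -837, -1049
Δ²: -164, -188, -212
Δ³: -24, -24
Constant third difference = -24.
Extend backward: -164 + 24 = -140;  -485 + 140 = -345;  -802 + 345 = -457

-457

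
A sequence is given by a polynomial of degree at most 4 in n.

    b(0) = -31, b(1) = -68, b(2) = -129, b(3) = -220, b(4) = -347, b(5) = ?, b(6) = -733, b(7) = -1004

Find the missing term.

-516

Using the first 5 terms:
First differences: -37, -61, -91, -127
Second differences: -24, -30, -36
Third differences: -6, -6
Constant third difference = -6.
Extend forward: -36 − 6 = -42;  -127 − 42 = -169;  -347 − 169 = -516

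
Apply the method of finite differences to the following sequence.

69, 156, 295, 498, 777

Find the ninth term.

87, 139, 203, 279
52, 64, 76
12, 12
The third differences are constant (12).
76 + 12 = 88;  279 + 88 = 367;  777 + 367 = 1144
88 + 12 = 100;  367 + 100 = 467;  1144 + 467 = 1611
100 + 12 = 112;  467 + 112 = 579;  1611 + 579 = 2190
112 + 12 = 124;  579 + 124 = 703;  2190 + 703 = 2893

2893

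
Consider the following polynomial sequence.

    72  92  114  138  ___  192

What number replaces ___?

Using the first 4 terms:
D1: 20, 22, 24
D2: 2, 2
Constant second difference = 2.
Extend forward: 24 + 2 = 26;  138 + 26 = 164

164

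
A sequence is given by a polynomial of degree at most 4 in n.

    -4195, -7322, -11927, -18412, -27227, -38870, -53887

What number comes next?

First differences: -3127  -4605  -6485  -8815  -11643  -15017
Second differences: -1478  -1880  -2330  -2828  -3374
Third differences: -402  -450  -498  -546
Fourth differences: -48  -48  -48
Constant fourth difference = -48, so extend:
-546 − 48 = -594;  -3374 − 594 = -3968;  -15017 − 3968 = -18985;  -53887 − 18985 = -72872

-72872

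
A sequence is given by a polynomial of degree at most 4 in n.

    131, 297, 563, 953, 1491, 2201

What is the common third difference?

D1: 166, 266, 390, 538, 710
D2: 100, 124, 148, 172
D3: 24, 24, 24

24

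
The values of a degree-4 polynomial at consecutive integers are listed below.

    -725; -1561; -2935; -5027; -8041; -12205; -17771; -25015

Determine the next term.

-34237

First differences: -836  -1374  -2092  -3014  -4164  -5566  -7244
Second differences: -538  -718  -922  -1150  -1402  -1678
Third differences: -180  -204  -228  -252  -276
Fourth differences: -24  -24  -24  -24
Fourth differences constant at -24.
-276 − 24 = -300;  -1678 − 300 = -1978;  -7244 − 1978 = -9222;  -25015 − 9222 = -34237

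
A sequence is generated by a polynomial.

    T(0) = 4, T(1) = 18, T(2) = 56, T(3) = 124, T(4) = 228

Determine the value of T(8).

1124

First differences: 14 , 38 , 68 , 104
Second differences: 24 , 30 , 36
Third differences: 6 , 6
The third differences are constant (6).
36 + 6 = 42;  104 + 42 = 146;  228 + 146 = 374
42 + 6 = 48;  146 + 48 = 194;  374 + 194 = 568
48 + 6 = 54;  194 + 54 = 248;  568 + 248 = 816
54 + 6 = 60;  248 + 60 = 308;  816 + 308 = 1124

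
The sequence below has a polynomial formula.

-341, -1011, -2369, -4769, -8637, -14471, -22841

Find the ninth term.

-49829

First differences: -670  -1358  -2400  -3868  -5834  -8370
Second differences: -688  -1042  -1468  -1966  -2536
Third differences: -354  -426  -498  -570
Fourth differences: -72  -72  -72
Fourth differences constant at -72.
-570 − 72 = -642;  -2536 − 642 = -3178;  -8370 − 3178 = -11548;  -22841 − 11548 = -34389
-642 − 72 = -714;  -3178 − 714 = -3892;  -11548 − 3892 = -15440;  -34389 − 15440 = -49829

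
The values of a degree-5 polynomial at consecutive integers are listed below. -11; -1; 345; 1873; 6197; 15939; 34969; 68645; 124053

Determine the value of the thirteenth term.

778645

10, 346, 1528, 4324, 9742, 19030, 33676, 55408
336, 1182, 2796, 5418, 9288, 14646, 21732
846, 1614, 2622, 3870, 5358, 7086
768, 1008, 1248, 1488, 1728
240, 240, 240, 240
Fifth differences constant at 240.
1728 + 240 = 1968;  7086 + 1968 = 9054;  21732 + 9054 = 30786;  55408 + 30786 = 86194;  124053 + 86194 = 210247
1968 + 240 = 2208;  9054 + 2208 = 11262;  30786 + 11262 = 42048;  86194 + 42048 = 128242;  210247 + 128242 = 338489
2208 + 240 = 2448;  11262 + 2448 = 13710;  42048 + 13710 = 55758;  128242 + 55758 = 184000;  338489 + 184000 = 522489
2448 + 240 = 2688;  13710 + 2688 = 16398;  55758 + 16398 = 72156;  184000 + 72156 = 256156;  522489 + 256156 = 778645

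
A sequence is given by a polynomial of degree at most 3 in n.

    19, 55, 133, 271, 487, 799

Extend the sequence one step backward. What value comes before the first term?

7

36  78  138  216  312
42  60  78  96
18  18  18
The third differences are constant at 18.
Work back: 42 − 18 = 24;  36 − 24 = 12;  19 − 12 = 7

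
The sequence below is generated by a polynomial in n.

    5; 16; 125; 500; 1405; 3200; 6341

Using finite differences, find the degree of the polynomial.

4

First differences: 11, 109, 375, 905, 1795, 3141
Second differences: 98, 266, 530, 890, 1346
Third differences: 168, 264, 360, 456
Fourth differences: 96, 96, 96
The fourth differences are constant, so the polynomial has degree 4.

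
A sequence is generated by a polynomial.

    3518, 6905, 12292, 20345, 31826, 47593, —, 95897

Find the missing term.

68600

Using the first 6 terms:
D1: 3387  5387  8053  11481  15767
D2: 2000  2666  3428  4286
D3: 666  762  858
D4: 96  96
Constant fourth difference = 96.
Extend forward: 858 + 96 = 954;  4286 + 954 = 5240;  15767 + 5240 = 21007;  47593 + 21007 = 68600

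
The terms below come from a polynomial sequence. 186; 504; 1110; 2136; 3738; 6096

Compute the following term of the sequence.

D1: 318, 606, 1026, 1602, 2358
D2: 288, 420, 576, 756
D3: 132, 156, 180
D4: 24, 24
The fourth differences are constant (24).
180 + 24 = 204;  756 + 204 = 960;  2358 + 960 = 3318;  6096 + 3318 = 9414

9414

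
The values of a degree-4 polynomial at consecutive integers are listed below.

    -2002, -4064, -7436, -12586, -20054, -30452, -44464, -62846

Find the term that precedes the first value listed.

-2062, -3372, -5150, -7468, -10398, -14012, -18382
-1310, -1778, -2318, -2930, -3614, -4370
-468, -540, -612, -684, -756
-72, -72, -72, -72
The fourth differences are constant at -72.
Work back: -468 + 72 = -396;  -1310 + 396 = -914;  -2062 + 914 = -1148;  -2002 + 1148 = -854

-854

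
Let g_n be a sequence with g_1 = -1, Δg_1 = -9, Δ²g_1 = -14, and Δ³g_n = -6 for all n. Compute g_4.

Build the table forward from the leading diagonal:
D3: -6  -6  -6  -6
D2: -14  -20  -26  -32
D1: -9  -23  -43  -69
g: -1  -10  -33  -76

-76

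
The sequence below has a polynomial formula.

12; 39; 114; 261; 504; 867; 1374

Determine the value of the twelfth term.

D1: 27, 75, 147, 243, 363, 507
D2: 48, 72, 96, 120, 144
D3: 24, 24, 24, 24
Constant third difference = 24, so extend:
144 + 24 = 168;  507 + 168 = 675;  1374 + 675 = 2049
168 + 24 = 192;  675 + 192 = 867;  2049 + 867 = 2916
192 + 24 = 216;  867 + 216 = 1083;  2916 + 1083 = 3999
216 + 24 = 240;  1083 + 240 = 1323;  3999 + 1323 = 5322
240 + 24 = 264;  1323 + 264 = 1587;  5322 + 1587 = 6909

6909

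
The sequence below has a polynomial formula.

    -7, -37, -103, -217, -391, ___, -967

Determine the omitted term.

-637

Using the first 5 terms:
First differences: -30  -66  -114  -174
Second differences: -36  -48  -60
Third differences: -12  -12
Constant third difference = -12.
Extend forward: -60 − 12 = -72;  -174 − 72 = -246;  -391 − 246 = -637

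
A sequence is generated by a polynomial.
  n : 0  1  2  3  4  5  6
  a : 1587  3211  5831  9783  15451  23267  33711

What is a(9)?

D1: 1624  2620  3952  5668  7816  10444
D2: 996  1332  1716  2148  2628
D3: 336  384  432  480
D4: 48  48  48
Constant fourth difference = 48, so extend:
480 + 48 = 528;  2628 + 528 = 3156;  10444 + 3156 = 13600;  33711 + 13600 = 47311
528 + 48 = 576;  3156 + 576 = 3732;  13600 + 3732 = 17332;  47311 + 17332 = 64643
576 + 48 = 624;  3732 + 624 = 4356;  17332 + 4356 = 21688;  64643 + 21688 = 86331

86331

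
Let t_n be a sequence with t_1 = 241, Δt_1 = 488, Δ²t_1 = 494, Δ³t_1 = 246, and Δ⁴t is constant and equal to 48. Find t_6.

Build the table forward from the leading diagonal:
D4: 48, 48, 48, 48, 48, 48
D3: 246, 294, 342, 390, 438, 486
D2: 494, 740, 1034, 1376, 1766, 2204
D1: 488, 982, 1722, 2756, 4132, 5898
t: 241, 729, 1711, 3433, 6189, 10321

10321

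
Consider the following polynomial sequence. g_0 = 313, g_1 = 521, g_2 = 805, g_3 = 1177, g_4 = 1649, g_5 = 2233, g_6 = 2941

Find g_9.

5929

First differences: 208, 284, 372, 472, 584, 708
Second differences: 76, 88, 100, 112, 124
Third differences: 12, 12, 12, 12
Constant third difference = 12, so extend:
124 + 12 = 136;  708 + 136 = 844;  2941 + 844 = 3785
136 + 12 = 148;  844 + 148 = 992;  3785 + 992 = 4777
148 + 12 = 160;  992 + 160 = 1152;  4777 + 1152 = 5929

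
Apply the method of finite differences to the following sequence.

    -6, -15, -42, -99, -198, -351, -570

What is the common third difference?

-12

D1: -9, -27, -57, -99, -153, -219
D2: -18, -30, -42, -54, -66
D3: -12, -12, -12, -12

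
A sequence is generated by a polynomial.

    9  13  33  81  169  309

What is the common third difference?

12

Δ: 4, 20, 48, 88, 140
Δ²: 16, 28, 40, 52
Δ³: 12, 12, 12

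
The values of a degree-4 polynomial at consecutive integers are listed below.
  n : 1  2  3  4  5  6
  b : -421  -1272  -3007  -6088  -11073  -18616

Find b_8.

D1: -851  -1735  -3081  -4985  -7543
D2: -884  -1346  -1904  -2558
D3: -462  -558  -654
D4: -96  -96
Constant fourth difference = -96, so extend:
-654 − 96 = -750;  -2558 − 750 = -3308;  -7543 − 3308 = -10851;  -18616 − 10851 = -29467
-750 − 96 = -846;  -3308 − 846 = -4154;  -10851 − 4154 = -15005;  -29467 − 15005 = -44472

-44472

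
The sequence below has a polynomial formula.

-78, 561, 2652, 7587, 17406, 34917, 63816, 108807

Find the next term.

175722

639, 2091, 4935, 9819, 17511, 28899, 44991
1452, 2844, 4884, 7692, 11388, 16092
1392, 2040, 2808, 3696, 4704
648, 768, 888, 1008
120, 120, 120
Constant fifth difference = 120, so extend:
1008 + 120 = 1128;  4704 + 1128 = 5832;  16092 + 5832 = 21924;  44991 + 21924 = 66915;  108807 + 66915 = 175722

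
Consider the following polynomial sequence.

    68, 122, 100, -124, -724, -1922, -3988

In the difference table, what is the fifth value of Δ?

-1198

Δ: 54, -22, -224, -600, -1198, -2066
Δ²: -76, -202, -376, -598, -868
Δ³: -126, -174, -222, -270
Δ⁴: -48, -48, -48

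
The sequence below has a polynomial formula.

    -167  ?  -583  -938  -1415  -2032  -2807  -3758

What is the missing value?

-332

Using the last 6 terms:
D1: -355, -477, -617, -775, -951
D2: -122, -140, -158, -176
D3: -18, -18, -18
Constant third difference = -18.
Extend backward: -122 + 18 = -104;  -355 + 104 = -251;  -583 + 251 = -332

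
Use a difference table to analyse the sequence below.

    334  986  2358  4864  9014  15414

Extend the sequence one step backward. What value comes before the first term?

652, 1372, 2506, 4150, 6400
720, 1134, 1644, 2250
414, 510, 606
96, 96
The fourth differences are constant at 96.
Work back: 414 − 96 = 318;  720 − 318 = 402;  652 − 402 = 250;  334 − 250 = 84

84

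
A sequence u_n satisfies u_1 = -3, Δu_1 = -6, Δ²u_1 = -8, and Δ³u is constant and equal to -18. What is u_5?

Build the table forward from the leading diagonal:
D3: -18, -18, -18, -18, -18
D2: -8, -26, -44, -62, -80
D1: -6, -14, -40, -84, -146
u: -3, -9, -23, -63, -147

-147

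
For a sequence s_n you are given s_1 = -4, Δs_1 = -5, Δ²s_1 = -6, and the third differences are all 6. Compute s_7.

-4

Build the table forward from the leading diagonal:
Third differences: 6, 6, 6, 6, 6, 6, 6
Second differences: -6, 0, 6, 12, 18, 24, 30
First differences: -5, -11, -11, -5, 7, 25, 49
s: -4, -9, -20, -31, -36, -29, -4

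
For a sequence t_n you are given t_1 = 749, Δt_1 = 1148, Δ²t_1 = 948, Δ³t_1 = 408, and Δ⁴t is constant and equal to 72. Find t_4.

Build the table forward from the leading diagonal:
Δ⁴: 72, 72, 72, 72
Δ³: 408, 480, 552, 624
Δ²: 948, 1356, 1836, 2388
Δ: 1148, 2096, 3452, 5288
t: 749, 1897, 3993, 7445

7445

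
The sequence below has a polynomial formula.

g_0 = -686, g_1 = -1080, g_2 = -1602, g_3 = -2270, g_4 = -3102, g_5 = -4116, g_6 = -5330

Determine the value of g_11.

-15030

D1: -394  -522  -668  -832  -1014  -1214
D2: -128  -146  -164  -182  -200
D3: -18  -18  -18  -18
The third differences are constant (-18).
-200 − 18 = -218;  -1214 − 218 = -1432;  -5330 − 1432 = -6762
-218 − 18 = -236;  -1432 − 236 = -1668;  -6762 − 1668 = -8430
-236 − 18 = -254;  -1668 − 254 = -1922;  -8430 − 1922 = -10352
-254 − 18 = -272;  -1922 − 272 = -2194;  -10352 − 2194 = -12546
-272 − 18 = -290;  -2194 − 290 = -2484;  -12546 − 2484 = -15030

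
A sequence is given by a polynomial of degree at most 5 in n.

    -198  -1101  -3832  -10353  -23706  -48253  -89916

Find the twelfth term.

-903, -2731, -6521, -13353, -24547, -41663
-1828, -3790, -6832, -11194, -17116
-1962, -3042, -4362, -5922
-1080, -1320, -1560
-240, -240
Fifth differences constant at -240.
-1560 − 240 = -1800;  -5922 − 1800 = -7722;  -17116 − 7722 = -24838;  -41663 − 24838 = -66501;  -89916 − 66501 = -156417
-1800 − 240 = -2040;  -7722 − 2040 = -9762;  -24838 − 9762 = -34600;  -66501 − 34600 = -101101;  -156417 − 101101 = -257518
-2040 − 240 = -2280;  -9762 − 2280 = -12042;  -34600 − 12042 = -46642;  -101101 − 46642 = -147743;  -257518 − 147743 = -405261
-2280 − 240 = -2520;  -12042 − 2520 = -14562;  -46642 − 14562 = -61204;  -147743 − 61204 = -208947;  -405261 − 208947 = -614208
-2520 − 240 = -2760;  -14562 − 2760 = -17322;  -61204 − 17322 = -78526;  -208947 − 78526 = -287473;  -614208 − 287473 = -901681

-901681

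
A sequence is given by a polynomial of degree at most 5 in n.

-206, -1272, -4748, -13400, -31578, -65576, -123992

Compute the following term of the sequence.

D1: -1066, -3476, -8652, -18178, -33998, -58416
D2: -2410, -5176, -9526, -15820, -24418
D3: -2766, -4350, -6294, -8598
D4: -1584, -1944, -2304
D5: -360, -360
Fifth differences constant at -360.
-2304 − 360 = -2664;  -8598 − 2664 = -11262;  -24418 − 11262 = -35680;  -58416 − 35680 = -94096;  -123992 − 94096 = -218088

-218088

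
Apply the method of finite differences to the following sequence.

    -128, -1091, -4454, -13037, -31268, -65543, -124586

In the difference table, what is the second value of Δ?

D1: -963, -3363, -8583, -18231, -34275, -59043
D2: -2400, -5220, -9648, -16044, -24768
D3: -2820, -4428, -6396, -8724
D4: -1608, -1968, -2328
D5: -360, -360

-3363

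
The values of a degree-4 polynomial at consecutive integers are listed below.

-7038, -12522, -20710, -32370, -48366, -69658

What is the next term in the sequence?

-97302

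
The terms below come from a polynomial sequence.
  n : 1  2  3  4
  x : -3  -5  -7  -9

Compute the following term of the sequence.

-11

-2, -2, -2
First differences constant at -2.
-9 − 2 = -11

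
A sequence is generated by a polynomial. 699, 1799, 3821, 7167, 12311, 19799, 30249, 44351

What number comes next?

62867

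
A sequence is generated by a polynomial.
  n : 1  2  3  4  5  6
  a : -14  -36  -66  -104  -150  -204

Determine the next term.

-22, -30, -38, -46, -54
-8, -8, -8, -8
Second differences constant at -8.
-54 − 8 = -62;  -204 − 62 = -266

-266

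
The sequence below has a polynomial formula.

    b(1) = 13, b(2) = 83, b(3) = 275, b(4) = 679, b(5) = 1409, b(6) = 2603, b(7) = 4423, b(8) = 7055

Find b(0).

-1

First differences: 70  192  404  730  1194  1820  2632
Second differences: 122  212  326  464  626  812
Third differences: 90  114  138  162  186
Fourth differences: 24  24  24  24
The fourth differences are constant at 24.
Work back: 90 − 24 = 66;  122 − 66 = 56;  70 − 56 = 14;  13 − 14 = -1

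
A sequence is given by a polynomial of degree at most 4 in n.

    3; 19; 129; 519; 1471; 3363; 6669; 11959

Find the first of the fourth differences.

96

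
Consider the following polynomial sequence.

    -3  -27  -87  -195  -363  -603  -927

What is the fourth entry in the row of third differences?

First differences: -24, -60, -108, -168, -240, -324
Second differences: -36, -48, -60, -72, -84
Third differences: -12, -12, -12, -12

-12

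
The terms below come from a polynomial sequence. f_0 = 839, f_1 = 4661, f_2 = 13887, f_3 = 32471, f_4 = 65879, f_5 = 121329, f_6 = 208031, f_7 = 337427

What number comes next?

First differences: 3822 , 9226 , 18584 , 33408 , 55450 , 86702 , 129396
Second differences: 5404 , 9358 , 14824 , 22042 , 31252 , 42694
Third differences: 3954 , 5466 , 7218 , 9210 , 11442
Fourth differences: 1512 , 1752 , 1992 , 2232
Fifth differences: 240 , 240 , 240
Constant fifth difference = 240, so extend:
2232 + 240 = 2472;  11442 + 2472 = 13914;  42694 + 13914 = 56608;  129396 + 56608 = 186004;  337427 + 186004 = 523431

523431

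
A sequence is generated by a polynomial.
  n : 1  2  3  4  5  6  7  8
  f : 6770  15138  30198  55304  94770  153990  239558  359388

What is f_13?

First differences: 8368, 15060, 25106, 39466, 59220, 85568, 119830
Second differences: 6692, 10046, 14360, 19754, 26348, 34262
Third differences: 3354, 4314, 5394, 6594, 7914
Fourth differences: 960, 1080, 1200, 1320
Fifth differences: 120, 120, 120
Constant fifth difference = 120, so extend:
1320 + 120 = 1440;  7914 + 1440 = 9354;  34262 + 9354 = 43616;  119830 + 43616 = 163446;  359388 + 163446 = 522834
1440 + 120 = 1560;  9354 + 1560 = 10914;  43616 + 10914 = 54530;  163446 + 54530 = 217976;  522834 + 217976 = 740810
1560 + 120 = 1680;  10914 + 1680 = 12594;  54530 + 12594 = 67124;  217976 + 67124 = 285100;  740810 + 285100 = 1025910
1680 + 120 = 1800;  12594 + 1800 = 14394;  67124 + 14394 = 81518;  285100 + 81518 = 366618;  1025910 + 366618 = 1392528
1800 + 120 = 1920;  14394 + 1920 = 16314;  81518 + 16314 = 97832;  366618 + 97832 = 464450;  1392528 + 464450 = 1856978

1856978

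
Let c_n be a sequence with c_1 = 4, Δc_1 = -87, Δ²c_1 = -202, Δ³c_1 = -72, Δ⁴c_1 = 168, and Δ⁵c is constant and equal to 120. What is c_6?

Build the table forward from the leading diagonal:
D5: 120  120  120  120  120  120
D4: 168  288  408  528  648  768
D3: -72  96  384  792  1320  1968
D2: -202  -274  -178  206  998  2318
D1: -87  -289  -563  -741  -535  463
c: 4  -83  -372  -935  -1676  -2211

-2211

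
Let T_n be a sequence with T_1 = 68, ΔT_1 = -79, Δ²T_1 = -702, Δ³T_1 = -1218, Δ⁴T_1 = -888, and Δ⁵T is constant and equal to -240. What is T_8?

-93977

Build the table forward from the leading diagonal:
D5: -240  -240  -240  -240  -240  -240  -240  -240
D4: -888  -1128  -1368  -1608  -1848  -2088  -2328  -2568
D3: -1218  -2106  -3234  -4602  -6210  -8058  -10146  -12474
D2: -702  -1920  -4026  -7260  -11862  -18072  -26130  -36276
D1: -79  -781  -2701  -6727  -13987  -25849  -43921  -70051
T: 68  -11  -792  -3493  -10220  -24207  -50056  -93977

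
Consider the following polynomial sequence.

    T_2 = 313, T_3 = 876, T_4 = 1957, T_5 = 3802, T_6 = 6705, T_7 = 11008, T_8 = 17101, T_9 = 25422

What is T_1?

70

D1: 563, 1081, 1845, 2903, 4303, 6093, 8321
D2: 518, 764, 1058, 1400, 1790, 2228
D3: 246, 294, 342, 390, 438
D4: 48, 48, 48, 48
The fourth differences are constant at 48.
Work back: 246 − 48 = 198;  518 − 198 = 320;  563 − 320 = 243;  313 − 243 = 70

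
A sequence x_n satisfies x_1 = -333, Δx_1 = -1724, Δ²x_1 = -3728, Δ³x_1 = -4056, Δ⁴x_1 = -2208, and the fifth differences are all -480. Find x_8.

-320009

Build the table forward from the leading diagonal:
Fifth differences: -480, -480, -480, -480, -480, -480, -480, -480
Fourth differences: -2208, -2688, -3168, -3648, -4128, -4608, -5088, -5568
Third differences: -4056, -6264, -8952, -12120, -15768, -19896, -24504, -29592
Second differences: -3728, -7784, -14048, -23000, -35120, -50888, -70784, -95288
First differences: -1724, -5452, -13236, -27284, -50284, -85404, -136292, -207076
x: -333, -2057, -7509, -20745, -48029, -98313, -183717, -320009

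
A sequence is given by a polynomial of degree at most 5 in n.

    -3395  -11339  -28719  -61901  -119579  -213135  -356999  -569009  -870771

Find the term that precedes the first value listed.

-7944, -17380, -33182, -57678, -93556, -143864, -212010, -301762
-9436, -15802, -24496, -35878, -50308, -68146, -89752
-6366, -8694, -11382, -14430, -17838, -21606
-2328, -2688, -3048, -3408, -3768
-360, -360, -360, -360
The fifth differences are constant at -360.
Work back: -2328 + 360 = -1968;  -6366 + 1968 = -4398;  -9436 + 4398 = -5038;  -7944 + 5038 = -2906;  -3395 + 2906 = -489

-489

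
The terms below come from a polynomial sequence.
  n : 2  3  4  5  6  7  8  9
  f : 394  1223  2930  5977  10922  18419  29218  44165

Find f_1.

77

D1: 829, 1707, 3047, 4945, 7497, 10799, 14947
D2: 878, 1340, 1898, 2552, 3302, 4148
D3: 462, 558, 654, 750, 846
D4: 96, 96, 96, 96
The fourth differences are constant at 96.
Work back: 462 − 96 = 366;  878 − 366 = 512;  829 − 512 = 317;  394 − 317 = 77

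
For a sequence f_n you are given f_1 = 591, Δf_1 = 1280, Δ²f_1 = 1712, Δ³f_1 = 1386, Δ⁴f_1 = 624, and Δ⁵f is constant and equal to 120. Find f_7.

Build the table forward from the leading diagonal:
Δ⁵: 120  120  120  120  120  120  120
Δ⁴: 624  744  864  984  1104  1224  1344
Δ³: 1386  2010  2754  3618  4602  5706  6930
Δ²: 1712  3098  5108  7862  11480  16082  21788
Δ: 1280  2992  6090  11198  19060  30540  46622
f: 591  1871  4863  10953  22151  41211  71751

71751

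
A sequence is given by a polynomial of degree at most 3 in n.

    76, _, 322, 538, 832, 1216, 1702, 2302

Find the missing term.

Using the last 6 terms:
D1: 216, 294, 384, 486, 600
D2: 78, 90, 102, 114
D3: 12, 12, 12
Constant third difference = 12.
Extend backward: 78 − 12 = 66;  216 − 66 = 150;  322 − 150 = 172

172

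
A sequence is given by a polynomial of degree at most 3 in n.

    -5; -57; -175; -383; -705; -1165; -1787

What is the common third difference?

Δ: -52, -118, -208, -322, -460, -622
Δ²: -66, -90, -114, -138, -162
Δ³: -24, -24, -24, -24

-24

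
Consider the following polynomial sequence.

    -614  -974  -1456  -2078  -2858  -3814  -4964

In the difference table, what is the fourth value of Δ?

-780

First differences: -360, -482, -622, -780, -956, -1150
Second differences: -122, -140, -158, -176, -194
Third differences: -18, -18, -18, -18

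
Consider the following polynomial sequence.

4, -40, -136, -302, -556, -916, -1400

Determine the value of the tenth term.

-3776

D1: -44, -96, -166, -254, -360, -484
D2: -52, -70, -88, -106, -124
D3: -18, -18, -18, -18
The third differences are constant (-18).
-124 − 18 = -142;  -484 − 142 = -626;  -1400 − 626 = -2026
-142 − 18 = -160;  -626 − 160 = -786;  -2026 − 786 = -2812
-160 − 18 = -178;  -786 − 178 = -964;  -2812 − 964 = -3776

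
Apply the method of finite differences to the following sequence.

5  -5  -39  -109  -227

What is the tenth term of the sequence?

-10, -34, -70, -118
-24, -36, -48
-12, -12
Constant third difference = -12, so extend:
-48 − 12 = -60;  -118 − 60 = -178;  -227 − 178 = -405
-60 − 12 = -72;  -178 − 72 = -250;  -405 − 250 = -655
-72 − 12 = -84;  -250 − 84 = -334;  -655 − 334 = -989
-84 − 12 = -96;  -334 − 96 = -430;  -989 − 430 = -1419
-96 − 12 = -108;  -430 − 108 = -538;  -1419 − 538 = -1957

-1957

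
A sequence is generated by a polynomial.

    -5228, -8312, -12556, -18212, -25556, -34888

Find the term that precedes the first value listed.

-3076

Δ: -3084, -4244, -5656, -7344, -9332
Δ²: -1160, -1412, -1688, -1988
Δ³: -252, -276, -300
Δ⁴: -24, -24
The fourth differences are constant at -24.
Work back: -252 + 24 = -228;  -1160 + 228 = -932;  -3084 + 932 = -2152;  -5228 + 2152 = -3076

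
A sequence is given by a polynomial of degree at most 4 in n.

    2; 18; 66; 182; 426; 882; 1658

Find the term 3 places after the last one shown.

7346

First differences: 16  48  116  244  456  776
Second differences: 32  68  128  212  320
Third differences: 36  60  84  108
Fourth differences: 24  24  24
Constant fourth difference = 24, so extend:
108 + 24 = 132;  320 + 132 = 452;  776 + 452 = 1228;  1658 + 1228 = 2886
132 + 24 = 156;  452 + 156 = 608;  1228 + 608 = 1836;  2886 + 1836 = 4722
156 + 24 = 180;  608 + 180 = 788;  1836 + 788 = 2624;  4722 + 2624 = 7346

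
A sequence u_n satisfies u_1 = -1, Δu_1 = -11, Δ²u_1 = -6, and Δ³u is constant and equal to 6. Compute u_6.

-56

Build the table forward from the leading diagonal:
Δ³: 6, 6, 6, 6, 6, 6
Δ²: -6, 0, 6, 12, 18, 24
Δ: -11, -17, -17, -11, 1, 19
u: -1, -12, -29, -46, -57, -56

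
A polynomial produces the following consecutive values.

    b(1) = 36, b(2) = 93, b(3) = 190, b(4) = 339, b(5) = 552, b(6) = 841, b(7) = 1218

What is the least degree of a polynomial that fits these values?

3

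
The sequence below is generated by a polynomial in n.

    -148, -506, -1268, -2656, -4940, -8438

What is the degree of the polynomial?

-358, -762, -1388, -2284, -3498
-404, -626, -896, -1214
-222, -270, -318
-48, -48
The fourth differences are constant, so the polynomial has degree 4.

4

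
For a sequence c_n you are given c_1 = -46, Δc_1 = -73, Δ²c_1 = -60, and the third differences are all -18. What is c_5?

-770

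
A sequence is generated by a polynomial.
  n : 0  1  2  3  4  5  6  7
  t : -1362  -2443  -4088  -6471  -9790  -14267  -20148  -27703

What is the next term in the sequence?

-37226

D1: -1081 , -1645 , -2383 , -3319 , -4477 , -5881 , -7555
D2: -564 , -738 , -936 , -1158 , -1404 , -1674
D3: -174 , -198 , -222 , -246 , -270
D4: -24 , -24 , -24 , -24
The fourth differences are constant (-24).
-270 − 24 = -294;  -1674 − 294 = -1968;  -7555 − 1968 = -9523;  -27703 − 9523 = -37226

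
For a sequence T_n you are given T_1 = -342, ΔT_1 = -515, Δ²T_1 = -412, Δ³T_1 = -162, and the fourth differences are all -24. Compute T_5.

Build the table forward from the leading diagonal:
D4: -24  -24  -24  -24  -24
D3: -162  -186  -210  -234  -258
D2: -412  -574  -760  -970  -1204
D1: -515  -927  -1501  -2261  -3231
T: -342  -857  -1784  -3285  -5546

-5546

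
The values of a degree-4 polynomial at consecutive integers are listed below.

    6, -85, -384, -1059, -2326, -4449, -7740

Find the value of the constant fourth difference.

-48

First differences: -91, -299, -675, -1267, -2123, -3291
Second differences: -208, -376, -592, -856, -1168
Third differences: -168, -216, -264, -312
Fourth differences: -48, -48, -48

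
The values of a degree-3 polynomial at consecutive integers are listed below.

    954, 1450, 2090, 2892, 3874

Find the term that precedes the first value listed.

584

496  640  802  982
144  162  180
18  18
The third differences are constant at 18.
Work back: 144 − 18 = 126;  496 − 126 = 370;  954 − 370 = 584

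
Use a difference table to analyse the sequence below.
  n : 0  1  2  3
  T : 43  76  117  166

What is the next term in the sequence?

Δ: 33, 41, 49
Δ²: 8, 8
Constant second difference = 8, so extend:
49 + 8 = 57;  166 + 57 = 223

223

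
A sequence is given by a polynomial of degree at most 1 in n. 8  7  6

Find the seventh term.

First differences: -1, -1
Constant first difference = -1, so extend:
6 − 1 = 5
5 − 1 = 4
4 − 1 = 3
3 − 1 = 2

2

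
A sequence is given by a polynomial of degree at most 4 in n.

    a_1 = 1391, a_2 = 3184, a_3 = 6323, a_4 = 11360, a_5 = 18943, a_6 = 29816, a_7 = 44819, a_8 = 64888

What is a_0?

488

Δ: 1793, 3139, 5037, 7583, 10873, 15003, 20069
Δ²: 1346, 1898, 2546, 3290, 4130, 5066
Δ³: 552, 648, 744, 840, 936
Δ⁴: 96, 96, 96, 96
The fourth differences are constant at 96.
Work back: 552 − 96 = 456;  1346 − 456 = 890;  1793 − 890 = 903;  1391 − 903 = 488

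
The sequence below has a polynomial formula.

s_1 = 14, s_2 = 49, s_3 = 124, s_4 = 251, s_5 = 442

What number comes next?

First differences: 35, 75, 127, 191
Second differences: 40, 52, 64
Third differences: 12, 12
Constant third difference = 12, so extend:
64 + 12 = 76;  191 + 76 = 267;  442 + 267 = 709

709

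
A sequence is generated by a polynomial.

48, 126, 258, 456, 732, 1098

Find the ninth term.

2856

First differences: 78  132  198  276  366
Second differences: 54  66  78  90
Third differences: 12  12  12
Third differences constant at 12.
90 + 12 = 102;  366 + 102 = 468;  1098 + 468 = 1566
102 + 12 = 114;  468 + 114 = 582;  1566 + 582 = 2148
114 + 12 = 126;  582 + 126 = 708;  2148 + 708 = 2856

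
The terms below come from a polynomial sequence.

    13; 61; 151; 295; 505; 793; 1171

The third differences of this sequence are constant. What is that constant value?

12

First differences: 48, 90, 144, 210, 288, 378
Second differences: 42, 54, 66, 78, 90
Third differences: 12, 12, 12, 12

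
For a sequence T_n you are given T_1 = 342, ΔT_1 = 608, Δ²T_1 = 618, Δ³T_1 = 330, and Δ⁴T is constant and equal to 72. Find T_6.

Build the table forward from the leading diagonal:
Fourth differences: 72, 72, 72, 72, 72, 72
Third differences: 330, 402, 474, 546, 618, 690
Second differences: 618, 948, 1350, 1824, 2370, 2988
First differences: 608, 1226, 2174, 3524, 5348, 7718
T: 342, 950, 2176, 4350, 7874, 13222

13222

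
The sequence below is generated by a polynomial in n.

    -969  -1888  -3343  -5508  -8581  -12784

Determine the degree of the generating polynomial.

D1: -919, -1455, -2165, -3073, -4203
D2: -536, -710, -908, -1130
D3: -174, -198, -222
D4: -24, -24
The fourth differences are constant, so the polynomial has degree 4.

4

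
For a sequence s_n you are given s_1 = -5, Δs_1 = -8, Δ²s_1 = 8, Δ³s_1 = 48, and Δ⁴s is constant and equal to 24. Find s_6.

Build the table forward from the leading diagonal:
D4: 24, 24, 24, 24, 24, 24
D3: 48, 72, 96, 120, 144, 168
D2: 8, 56, 128, 224, 344, 488
D1: -8, 0, 56, 184, 408, 752
s: -5, -13, -13, 43, 227, 635

635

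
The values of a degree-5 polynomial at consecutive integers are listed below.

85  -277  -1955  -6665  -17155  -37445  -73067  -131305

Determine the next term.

-221435

D1: -362 , -1678 , -4710 , -10490 , -20290 , -35622 , -58238
D2: -1316 , -3032 , -5780 , -9800 , -15332 , -22616
D3: -1716 , -2748 , -4020 , -5532 , -7284
D4: -1032 , -1272 , -1512 , -1752
D5: -240 , -240 , -240
The fifth differences are constant (-240).
-1752 − 240 = -1992;  -7284 − 1992 = -9276;  -22616 − 9276 = -31892;  -58238 − 31892 = -90130;  -131305 − 90130 = -221435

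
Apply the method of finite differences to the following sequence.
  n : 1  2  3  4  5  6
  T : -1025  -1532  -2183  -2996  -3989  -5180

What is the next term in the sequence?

First differences: -507, -651, -813, -993, -1191
Second differences: -144, -162, -180, -198
Third differences: -18, -18, -18
Constant third difference = -18, so extend:
-198 − 18 = -216;  -1191 − 216 = -1407;  -5180 − 1407 = -6587

-6587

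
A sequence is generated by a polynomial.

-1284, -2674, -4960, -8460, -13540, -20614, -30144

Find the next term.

-42640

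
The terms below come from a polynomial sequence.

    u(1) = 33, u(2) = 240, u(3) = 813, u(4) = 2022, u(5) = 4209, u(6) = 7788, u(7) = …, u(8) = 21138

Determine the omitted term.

13245

Using the first 6 terms:
207  573  1209  2187  3579
366  636  978  1392
270  342  414
72  72
Constant fourth difference = 72.
Extend forward: 414 + 72 = 486;  1392 + 486 = 1878;  3579 + 1878 = 5457;  7788 + 5457 = 13245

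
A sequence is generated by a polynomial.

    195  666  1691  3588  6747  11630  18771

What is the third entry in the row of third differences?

D1: 471, 1025, 1897, 3159, 4883, 7141
D2: 554, 872, 1262, 1724, 2258
D3: 318, 390, 462, 534
D4: 72, 72, 72

462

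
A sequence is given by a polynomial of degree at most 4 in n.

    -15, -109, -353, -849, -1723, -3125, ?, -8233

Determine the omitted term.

Using the first 6 terms:
First differences: -94  -244  -496  -874  -1402
Second differences: -150  -252  -378  -528
Third differences: -102  -126  -150
Fourth differences: -24  -24
Constant fourth difference = -24.
Extend forward: -150 − 24 = -174;  -528 − 174 = -702;  -1402 − 702 = -2104;  -3125 − 2104 = -5229

-5229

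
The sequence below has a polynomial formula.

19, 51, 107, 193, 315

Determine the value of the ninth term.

1283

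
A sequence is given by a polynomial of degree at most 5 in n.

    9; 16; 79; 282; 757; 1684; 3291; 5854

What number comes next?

D1: 7 , 63 , 203 , 475 , 927 , 1607 , 2563
D2: 56 , 140 , 272 , 452 , 680 , 956
D3: 84 , 132 , 180 , 228 , 276
D4: 48 , 48 , 48 , 48
Constant fourth difference = 48, so extend:
276 + 48 = 324;  956 + 324 = 1280;  2563 + 1280 = 3843;  5854 + 3843 = 9697

9697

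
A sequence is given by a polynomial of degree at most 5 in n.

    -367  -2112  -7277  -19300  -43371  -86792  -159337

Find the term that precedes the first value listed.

4

-1745  -5165  -12023  -24071  -43421  -72545
-3420  -6858  -12048  -19350  -29124
-3438  -5190  -7302  -9774
-1752  -2112  -2472
-360  -360
The fifth differences are constant at -360.
Work back: -1752 + 360 = -1392;  -3438 + 1392 = -2046;  -3420 + 2046 = -1374;  -1745 + 1374 = -371;  -367 + 371 = 4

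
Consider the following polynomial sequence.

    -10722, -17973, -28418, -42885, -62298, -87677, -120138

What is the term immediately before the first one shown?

-5933

-7251  -10445  -14467  -19413  -25379  -32461
-3194  -4022  -4946  -5966  -7082
-828  -924  -1020  -1116
-96  -96  -96
The fourth differences are constant at -96.
Work back: -828 + 96 = -732;  -3194 + 732 = -2462;  -7251 + 2462 = -4789;  -10722 + 4789 = -5933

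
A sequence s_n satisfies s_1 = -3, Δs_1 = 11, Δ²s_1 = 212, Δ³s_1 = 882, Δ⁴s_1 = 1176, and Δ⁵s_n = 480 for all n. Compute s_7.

Build the table forward from the leading diagonal:
D5: 480, 480, 480, 480, 480, 480, 480
D4: 1176, 1656, 2136, 2616, 3096, 3576, 4056
D3: 882, 2058, 3714, 5850, 8466, 11562, 15138
D2: 212, 1094, 3152, 6866, 12716, 21182, 32744
D1: 11, 223, 1317, 4469, 11335, 24051, 45233
s: -3, 8, 231, 1548, 6017, 17352, 41403

41403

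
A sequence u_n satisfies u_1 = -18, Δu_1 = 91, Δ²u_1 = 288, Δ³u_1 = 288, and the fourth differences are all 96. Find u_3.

Build the table forward from the leading diagonal:
D4: 96, 96, 96
D3: 288, 384, 480
D2: 288, 576, 960
D1: 91, 379, 955
u: -18, 73, 452

452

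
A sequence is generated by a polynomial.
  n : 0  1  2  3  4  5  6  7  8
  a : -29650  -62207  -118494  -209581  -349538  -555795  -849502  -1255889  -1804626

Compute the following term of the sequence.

-2530183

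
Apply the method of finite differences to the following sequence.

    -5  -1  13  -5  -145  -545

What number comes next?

4, 14, -18, -140, -400
10, -32, -122, -260
-42, -90, -138
-48, -48
Fourth differences constant at -48.
-138 − 48 = -186;  -260 − 186 = -446;  -400 − 446 = -846;  -545 − 846 = -1391

-1391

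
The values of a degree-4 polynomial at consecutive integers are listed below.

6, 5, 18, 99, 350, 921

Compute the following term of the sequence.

2010

-1 , 13 , 81 , 251 , 571
14 , 68 , 170 , 320
54 , 102 , 150
48 , 48
The fourth differences are constant (48).
150 + 48 = 198;  320 + 198 = 518;  571 + 518 = 1089;  921 + 1089 = 2010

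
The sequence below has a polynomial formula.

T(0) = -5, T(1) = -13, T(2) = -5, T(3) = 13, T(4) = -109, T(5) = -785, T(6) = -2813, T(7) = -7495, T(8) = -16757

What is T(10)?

-8 , 8 , 18 , -122 , -676 , -2028 , -4682 , -9262
16 , 10 , -140 , -554 , -1352 , -2654 , -4580
-6 , -150 , -414 , -798 , -1302 , -1926
-144 , -264 , -384 , -504 , -624
-120 , -120 , -120 , -120
Constant fifth difference = -120, so extend:
-624 − 120 = -744;  -1926 − 744 = -2670;  -4580 − 2670 = -7250;  -9262 − 7250 = -16512;  -16757 − 16512 = -33269
-744 − 120 = -864;  -2670 − 864 = -3534;  -7250 − 3534 = -10784;  -16512 − 10784 = -27296;  -33269 − 27296 = -60565

-60565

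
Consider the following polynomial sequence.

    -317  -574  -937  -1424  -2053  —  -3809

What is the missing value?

-2842

Using the first 5 terms:
-257, -363, -487, -629
-106, -124, -142
-18, -18
Constant third difference = -18.
Extend forward: -142 − 18 = -160;  -629 − 160 = -789;  -2053 − 789 = -2842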